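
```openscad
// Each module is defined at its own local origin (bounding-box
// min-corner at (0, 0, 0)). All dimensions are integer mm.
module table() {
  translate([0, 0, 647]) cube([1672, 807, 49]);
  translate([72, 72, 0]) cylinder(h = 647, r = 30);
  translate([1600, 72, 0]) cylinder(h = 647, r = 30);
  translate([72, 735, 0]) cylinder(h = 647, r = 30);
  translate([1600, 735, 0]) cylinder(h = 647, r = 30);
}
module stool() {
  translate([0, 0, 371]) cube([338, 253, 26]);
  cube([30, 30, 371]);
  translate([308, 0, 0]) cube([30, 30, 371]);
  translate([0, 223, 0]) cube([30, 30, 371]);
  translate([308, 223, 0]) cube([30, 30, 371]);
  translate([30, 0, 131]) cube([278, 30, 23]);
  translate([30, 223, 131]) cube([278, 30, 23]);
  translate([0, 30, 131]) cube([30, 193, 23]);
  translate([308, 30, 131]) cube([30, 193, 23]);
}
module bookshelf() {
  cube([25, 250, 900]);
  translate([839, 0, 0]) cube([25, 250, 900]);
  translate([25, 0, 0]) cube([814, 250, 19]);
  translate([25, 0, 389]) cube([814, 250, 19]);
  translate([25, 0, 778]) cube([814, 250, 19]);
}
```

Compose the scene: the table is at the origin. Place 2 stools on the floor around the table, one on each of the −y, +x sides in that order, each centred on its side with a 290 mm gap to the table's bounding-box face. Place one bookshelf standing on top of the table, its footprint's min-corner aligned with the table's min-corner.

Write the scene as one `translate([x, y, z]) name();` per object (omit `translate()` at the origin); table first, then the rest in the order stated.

table();
translate([667, -543, 0]) stool();
translate([1962, 277, 0]) stool();
translate([0, 0, 696]) bookshelf();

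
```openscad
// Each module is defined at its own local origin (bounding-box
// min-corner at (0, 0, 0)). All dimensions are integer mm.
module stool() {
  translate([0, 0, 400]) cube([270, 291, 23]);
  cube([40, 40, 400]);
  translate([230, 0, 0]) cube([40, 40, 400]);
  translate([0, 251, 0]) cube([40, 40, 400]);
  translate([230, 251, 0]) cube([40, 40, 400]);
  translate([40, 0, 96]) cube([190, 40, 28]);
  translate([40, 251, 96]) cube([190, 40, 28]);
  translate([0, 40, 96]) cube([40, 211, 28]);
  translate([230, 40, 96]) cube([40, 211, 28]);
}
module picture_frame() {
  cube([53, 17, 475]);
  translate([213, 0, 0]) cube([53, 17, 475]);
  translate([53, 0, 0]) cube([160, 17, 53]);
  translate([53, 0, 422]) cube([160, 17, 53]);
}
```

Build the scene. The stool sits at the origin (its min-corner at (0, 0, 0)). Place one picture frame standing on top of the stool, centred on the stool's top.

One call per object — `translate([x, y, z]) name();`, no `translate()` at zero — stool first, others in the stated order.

stool();
translate([2, 137, 423]) picture_frame();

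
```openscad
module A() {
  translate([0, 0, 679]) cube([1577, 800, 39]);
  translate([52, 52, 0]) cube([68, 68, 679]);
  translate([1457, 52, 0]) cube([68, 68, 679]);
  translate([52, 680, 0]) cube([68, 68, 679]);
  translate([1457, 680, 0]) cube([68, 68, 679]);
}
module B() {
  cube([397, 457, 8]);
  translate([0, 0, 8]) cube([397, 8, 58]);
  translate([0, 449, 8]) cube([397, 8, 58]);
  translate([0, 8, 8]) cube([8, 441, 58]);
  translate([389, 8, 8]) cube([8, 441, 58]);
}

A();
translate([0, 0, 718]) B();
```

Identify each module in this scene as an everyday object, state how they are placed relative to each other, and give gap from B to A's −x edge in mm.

A is a table. B is an open box. The open box is on top of the table. The gap from the open box to the table's −x edge is 0 mm.

The open box's min-x is at 0; the table's min-x is 0; gap = 0 mm.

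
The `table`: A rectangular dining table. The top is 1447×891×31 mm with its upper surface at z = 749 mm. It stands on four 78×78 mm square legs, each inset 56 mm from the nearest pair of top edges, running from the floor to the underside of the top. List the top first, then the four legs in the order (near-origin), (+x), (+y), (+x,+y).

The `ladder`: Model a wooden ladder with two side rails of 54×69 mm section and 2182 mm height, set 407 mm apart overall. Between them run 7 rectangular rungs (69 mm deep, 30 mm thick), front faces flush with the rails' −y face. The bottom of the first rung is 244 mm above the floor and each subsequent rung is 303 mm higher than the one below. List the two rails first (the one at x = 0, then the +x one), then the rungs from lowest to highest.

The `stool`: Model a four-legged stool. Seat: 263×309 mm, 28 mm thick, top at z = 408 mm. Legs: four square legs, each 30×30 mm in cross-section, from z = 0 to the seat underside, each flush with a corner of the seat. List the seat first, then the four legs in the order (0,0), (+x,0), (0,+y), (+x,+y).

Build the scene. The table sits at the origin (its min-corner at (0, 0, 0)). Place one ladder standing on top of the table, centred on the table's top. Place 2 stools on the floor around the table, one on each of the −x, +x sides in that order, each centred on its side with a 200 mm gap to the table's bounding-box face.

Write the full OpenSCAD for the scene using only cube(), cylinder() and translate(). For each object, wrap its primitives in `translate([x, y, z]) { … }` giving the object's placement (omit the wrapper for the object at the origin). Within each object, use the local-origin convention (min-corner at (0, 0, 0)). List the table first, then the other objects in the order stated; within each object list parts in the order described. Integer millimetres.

translate([0, 0, 718]) cube([1447, 891, 31]);
translate([56, 56, 0]) cube([78, 78, 718]);
translate([1313, 56, 0]) cube([78, 78, 718]);
translate([56, 757, 0]) cube([78, 78, 718]);
translate([1313, 757, 0]) cube([78, 78, 718]);
translate([520, 411, 749]) {
  cube([54, 69, 2182]);
  translate([353, 0, 0]) cube([54, 69, 2182]);
  translate([54, 0, 244]) cube([299, 69, 30]);
  translate([54, 0, 547]) cube([299, 69, 30]);
  translate([54, 0, 850]) cube([299, 69, 30]);
  translate([54, 0, 1153]) cube([299, 69, 30]);
  translate([54, 0, 1456]) cube([299, 69, 30]);
  translate([54, 0, 1759]) cube([299, 69, 30]);
  translate([54, 0, 2062]) cube([299, 69, 30]);
}
translate([-463, 291, 0]) {
  translate([0, 0, 380]) cube([263, 309, 28]);
  cube([30, 30, 380]);
  translate([233, 0, 0]) cube([30, 30, 380]);
  translate([0, 279, 0]) cube([30, 30, 380]);
  translate([233, 279, 0]) cube([30, 30, 380]);
}
translate([1647, 291, 0]) {
  translate([0, 0, 380]) cube([263, 309, 28]);
  cube([30, 30, 380]);
  translate([233, 0, 0]) cube([30, 30, 380]);
  translate([0, 279, 0]) cube([30, 30, 380]);
  translate([233, 279, 0]) cube([30, 30, 380]);
}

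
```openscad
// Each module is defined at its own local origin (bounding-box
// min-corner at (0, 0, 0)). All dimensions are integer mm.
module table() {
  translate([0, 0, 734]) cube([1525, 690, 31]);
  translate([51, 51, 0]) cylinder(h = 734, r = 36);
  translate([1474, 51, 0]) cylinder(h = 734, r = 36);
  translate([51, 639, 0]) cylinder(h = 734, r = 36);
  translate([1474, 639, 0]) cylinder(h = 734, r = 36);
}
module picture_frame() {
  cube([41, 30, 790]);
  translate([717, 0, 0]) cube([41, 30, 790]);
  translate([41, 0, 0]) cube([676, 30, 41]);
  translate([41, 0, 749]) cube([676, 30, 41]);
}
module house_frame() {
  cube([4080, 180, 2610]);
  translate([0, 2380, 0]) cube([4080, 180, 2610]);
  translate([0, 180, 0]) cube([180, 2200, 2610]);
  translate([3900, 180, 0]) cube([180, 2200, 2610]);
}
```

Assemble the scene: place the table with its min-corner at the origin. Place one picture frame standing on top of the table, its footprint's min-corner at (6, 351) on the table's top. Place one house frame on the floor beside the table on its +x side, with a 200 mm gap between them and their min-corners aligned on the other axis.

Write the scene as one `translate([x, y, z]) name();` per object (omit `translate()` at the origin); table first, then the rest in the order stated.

table();
translate([6, 351, 765]) picture_frame();
translate([1725, 0, 0]) house_frame();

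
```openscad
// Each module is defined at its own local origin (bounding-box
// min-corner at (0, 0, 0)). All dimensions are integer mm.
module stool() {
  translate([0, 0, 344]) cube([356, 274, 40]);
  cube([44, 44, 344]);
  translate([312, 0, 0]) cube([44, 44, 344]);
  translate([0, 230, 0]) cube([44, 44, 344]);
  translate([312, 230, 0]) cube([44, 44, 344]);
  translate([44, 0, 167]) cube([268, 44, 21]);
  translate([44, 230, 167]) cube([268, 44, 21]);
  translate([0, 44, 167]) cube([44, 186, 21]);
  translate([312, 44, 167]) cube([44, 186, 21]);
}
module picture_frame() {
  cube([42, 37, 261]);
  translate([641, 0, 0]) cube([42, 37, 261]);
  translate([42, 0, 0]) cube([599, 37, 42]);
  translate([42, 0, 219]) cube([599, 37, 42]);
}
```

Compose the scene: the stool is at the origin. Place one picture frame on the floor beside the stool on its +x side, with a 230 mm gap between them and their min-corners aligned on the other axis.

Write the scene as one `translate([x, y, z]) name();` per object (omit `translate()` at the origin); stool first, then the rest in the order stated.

stool();
translate([586, 0, 0]) picture_frame();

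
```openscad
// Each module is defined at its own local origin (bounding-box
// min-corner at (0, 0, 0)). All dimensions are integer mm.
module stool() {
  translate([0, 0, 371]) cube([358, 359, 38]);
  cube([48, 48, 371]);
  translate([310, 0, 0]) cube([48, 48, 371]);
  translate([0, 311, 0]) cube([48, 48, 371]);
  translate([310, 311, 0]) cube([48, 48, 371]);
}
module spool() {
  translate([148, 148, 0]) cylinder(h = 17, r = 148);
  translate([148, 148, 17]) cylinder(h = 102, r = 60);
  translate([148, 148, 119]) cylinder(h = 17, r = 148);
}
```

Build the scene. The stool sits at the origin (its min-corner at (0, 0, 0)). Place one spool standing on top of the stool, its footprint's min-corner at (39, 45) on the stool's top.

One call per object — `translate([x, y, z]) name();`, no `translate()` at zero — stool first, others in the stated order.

stool();
translate([39, 45, 409]) spool();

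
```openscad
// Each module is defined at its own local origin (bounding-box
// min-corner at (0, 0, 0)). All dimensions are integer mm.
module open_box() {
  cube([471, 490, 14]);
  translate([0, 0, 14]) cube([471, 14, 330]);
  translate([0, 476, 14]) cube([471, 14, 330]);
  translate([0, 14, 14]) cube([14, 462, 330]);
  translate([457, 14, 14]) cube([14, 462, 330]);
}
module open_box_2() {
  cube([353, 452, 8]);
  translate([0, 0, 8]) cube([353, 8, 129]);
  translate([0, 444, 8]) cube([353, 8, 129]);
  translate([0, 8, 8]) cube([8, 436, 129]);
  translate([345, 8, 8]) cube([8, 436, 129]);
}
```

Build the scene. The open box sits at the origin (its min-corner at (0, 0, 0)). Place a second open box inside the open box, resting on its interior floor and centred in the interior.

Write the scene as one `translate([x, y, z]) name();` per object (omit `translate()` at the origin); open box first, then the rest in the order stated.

open_box();
translate([59, 19, 14]) open_box_2();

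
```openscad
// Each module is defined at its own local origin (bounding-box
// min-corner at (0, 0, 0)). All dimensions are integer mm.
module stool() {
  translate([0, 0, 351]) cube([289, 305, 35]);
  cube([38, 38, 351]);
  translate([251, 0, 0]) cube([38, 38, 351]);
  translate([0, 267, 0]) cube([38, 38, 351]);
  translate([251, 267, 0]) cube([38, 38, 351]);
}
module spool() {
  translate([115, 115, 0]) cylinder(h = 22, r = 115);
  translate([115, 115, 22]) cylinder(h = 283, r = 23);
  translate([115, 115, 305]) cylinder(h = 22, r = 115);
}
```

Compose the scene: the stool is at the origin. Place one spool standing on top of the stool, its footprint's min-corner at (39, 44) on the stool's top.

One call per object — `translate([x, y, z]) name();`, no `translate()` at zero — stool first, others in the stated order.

stool();
translate([39, 44, 386]) spool();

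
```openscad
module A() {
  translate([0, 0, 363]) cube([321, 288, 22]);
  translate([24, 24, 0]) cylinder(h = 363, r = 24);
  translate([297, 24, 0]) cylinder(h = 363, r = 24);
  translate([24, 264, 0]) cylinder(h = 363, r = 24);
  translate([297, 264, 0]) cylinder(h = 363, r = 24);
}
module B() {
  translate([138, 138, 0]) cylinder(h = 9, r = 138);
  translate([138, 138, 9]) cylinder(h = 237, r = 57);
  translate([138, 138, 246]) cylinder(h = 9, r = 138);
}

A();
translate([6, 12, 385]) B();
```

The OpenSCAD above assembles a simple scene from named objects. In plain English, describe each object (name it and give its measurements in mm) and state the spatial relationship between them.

A is a four-legged stool. The seat is a 321×288×22 mm slab whose top surface is at z = 385 mm; four round legs, each 48 mm in diameter, run from the floor (z = 0) to the underside of the seat, each leg's axis is inset half a diameter from the nearest pair of seat edges (so the leg's bounding box is flush with the corner).

B is a spool: two coaxial disc flanges of radius 138 mm and thickness 9 mm, joined by a core cylinder of radius 57 mm and height 237 mm. The lower flange rests on z = 0 and the three cylinders share a vertical axis.

The spool is on top of the stool.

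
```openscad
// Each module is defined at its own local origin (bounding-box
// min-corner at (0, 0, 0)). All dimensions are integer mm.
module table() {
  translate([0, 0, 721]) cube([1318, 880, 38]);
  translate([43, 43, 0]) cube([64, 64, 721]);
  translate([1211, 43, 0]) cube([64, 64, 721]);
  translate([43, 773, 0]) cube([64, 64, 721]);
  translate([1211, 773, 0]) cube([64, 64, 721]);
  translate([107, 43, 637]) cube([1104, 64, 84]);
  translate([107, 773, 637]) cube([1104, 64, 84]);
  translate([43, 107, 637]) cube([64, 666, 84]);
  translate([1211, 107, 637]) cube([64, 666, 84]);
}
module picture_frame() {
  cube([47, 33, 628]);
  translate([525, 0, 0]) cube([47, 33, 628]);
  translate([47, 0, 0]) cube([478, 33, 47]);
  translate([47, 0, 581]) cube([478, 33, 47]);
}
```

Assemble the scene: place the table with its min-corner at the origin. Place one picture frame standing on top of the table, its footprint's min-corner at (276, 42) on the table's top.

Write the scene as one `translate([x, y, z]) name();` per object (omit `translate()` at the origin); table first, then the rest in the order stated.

table();
translate([276, 42, 759]) picture_frame();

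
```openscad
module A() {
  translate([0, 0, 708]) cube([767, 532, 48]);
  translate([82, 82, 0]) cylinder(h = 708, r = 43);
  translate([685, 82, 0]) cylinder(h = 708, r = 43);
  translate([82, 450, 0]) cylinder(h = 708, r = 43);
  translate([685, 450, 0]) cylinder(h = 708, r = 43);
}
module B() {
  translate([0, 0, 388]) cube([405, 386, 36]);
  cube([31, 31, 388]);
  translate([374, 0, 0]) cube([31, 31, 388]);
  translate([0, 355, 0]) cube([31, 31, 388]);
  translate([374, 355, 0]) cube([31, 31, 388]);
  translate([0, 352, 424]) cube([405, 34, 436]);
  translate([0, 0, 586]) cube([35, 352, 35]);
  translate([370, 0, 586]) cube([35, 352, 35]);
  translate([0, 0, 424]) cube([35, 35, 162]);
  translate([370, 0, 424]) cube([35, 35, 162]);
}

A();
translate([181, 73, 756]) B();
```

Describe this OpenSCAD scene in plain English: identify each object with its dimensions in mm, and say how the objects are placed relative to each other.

A is a rectangular dining table. The top is 767×532×48 mm with its upper surface at z = 756 mm. It stands on four round legs of 86 mm diameter, each leg's bounding box inset 39 mm from the nearest pair of top edges, running from the floor to the underside of the top.

B is a chair. The seat is a 405×386×36 mm slab with its top at z = 424 mm, on four 31×31 mm corner legs (flush with the seat edges, standing on z = 0). A flat backrest 34 mm thick, 436 mm tall, spans the full seat width and rises from the seat top along its +y edge, rear face flush with the rear of the seat. Two armrests of 35×35 mm section run along each side from the seat's front edge to the front of the backrest, top faces 197 mm above the seat top and outer faces flush with the seat's x-edges; a 35×35 mm post under the front of each armrest stands on the seat at the front corner.

The chair is on top of the table, centred.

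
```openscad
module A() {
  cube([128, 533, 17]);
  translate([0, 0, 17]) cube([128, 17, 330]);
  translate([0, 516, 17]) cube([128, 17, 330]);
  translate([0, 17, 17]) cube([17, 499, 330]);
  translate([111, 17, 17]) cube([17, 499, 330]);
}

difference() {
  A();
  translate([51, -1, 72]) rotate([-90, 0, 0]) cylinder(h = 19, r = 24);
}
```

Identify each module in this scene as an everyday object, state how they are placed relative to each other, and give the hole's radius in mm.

The subtracted cylinder has r = 24 mm.

A is an open box. The open box has a circular hole through its front wall. The hole's radius is 24 mm.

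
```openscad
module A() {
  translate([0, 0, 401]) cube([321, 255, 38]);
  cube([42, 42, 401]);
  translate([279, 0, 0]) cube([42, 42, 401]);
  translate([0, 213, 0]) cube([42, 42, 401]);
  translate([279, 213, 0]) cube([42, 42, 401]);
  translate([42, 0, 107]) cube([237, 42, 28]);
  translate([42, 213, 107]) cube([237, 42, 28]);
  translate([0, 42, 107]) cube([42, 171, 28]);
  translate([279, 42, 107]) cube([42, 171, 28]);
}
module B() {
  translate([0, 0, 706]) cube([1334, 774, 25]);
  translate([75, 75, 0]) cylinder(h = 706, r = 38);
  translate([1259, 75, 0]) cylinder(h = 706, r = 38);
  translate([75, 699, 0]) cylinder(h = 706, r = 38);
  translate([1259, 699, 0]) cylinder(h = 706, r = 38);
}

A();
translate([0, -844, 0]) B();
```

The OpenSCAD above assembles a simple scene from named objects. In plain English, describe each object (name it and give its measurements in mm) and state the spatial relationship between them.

A is a four-legged stool. The seat is 321×255 mm, 38 mm thick, top at z = 439 mm. It stands on four square legs, each 42×42 mm in cross-section, from z = 0 to the seat underside, each flush with a corner of the seat. Four stretchers, 42 mm wide and 28 mm tall, connect adjacent legs with their undersides at z = 107 mm, each running between the inner faces of the legs it joins and aligned with the legs' outer faces on the other axis.

B is a rectangular dining table. The top is 1334×774×25 mm with its upper surface at z = 731 mm. It stands on four round legs of 76 mm diameter, each leg's bounding box inset 37 mm from the nearest pair of top edges, running from the floor to the underside of the top.

The table is on the floor beside the stool on its −y side.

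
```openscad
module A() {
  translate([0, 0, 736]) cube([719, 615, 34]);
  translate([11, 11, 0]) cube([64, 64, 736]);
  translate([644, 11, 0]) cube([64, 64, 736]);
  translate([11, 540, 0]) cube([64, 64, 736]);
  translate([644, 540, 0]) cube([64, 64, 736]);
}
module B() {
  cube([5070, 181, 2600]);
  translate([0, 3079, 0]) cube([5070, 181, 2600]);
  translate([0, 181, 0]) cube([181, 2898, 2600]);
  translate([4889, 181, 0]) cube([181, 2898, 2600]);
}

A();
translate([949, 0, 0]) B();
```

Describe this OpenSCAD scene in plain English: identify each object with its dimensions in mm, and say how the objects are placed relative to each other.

A is a table with a 719×615 mm rectangular top, 34 mm thick, top surface at z = 770 mm, supported by four 64×64 mm square legs, each inset 11 mm from the nearest pair of top edges, running from the floor.

B is a box-shaped house frame (walls only): outside footprint 5070×3260 mm, wall height 2600 mm, wall thickness 181 mm. The two y-facing walls run the full x-width; the two x-facing walls fit between the inner faces of the y-facing walls.

The house frame is on the floor beside the table on its +x side.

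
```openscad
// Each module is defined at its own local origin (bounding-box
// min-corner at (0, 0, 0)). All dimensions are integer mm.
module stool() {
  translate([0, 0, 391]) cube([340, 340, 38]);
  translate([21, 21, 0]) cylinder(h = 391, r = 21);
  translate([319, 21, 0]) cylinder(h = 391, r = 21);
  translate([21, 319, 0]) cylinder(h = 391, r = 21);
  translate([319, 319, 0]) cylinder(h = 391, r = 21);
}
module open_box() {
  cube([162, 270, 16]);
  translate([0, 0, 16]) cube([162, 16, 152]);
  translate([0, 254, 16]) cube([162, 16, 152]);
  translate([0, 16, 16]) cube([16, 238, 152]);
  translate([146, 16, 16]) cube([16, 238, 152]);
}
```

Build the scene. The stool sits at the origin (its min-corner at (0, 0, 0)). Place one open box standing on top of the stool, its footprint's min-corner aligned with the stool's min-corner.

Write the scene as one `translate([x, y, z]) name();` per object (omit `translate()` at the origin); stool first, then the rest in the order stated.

stool();
translate([0, 0, 429]) open_box();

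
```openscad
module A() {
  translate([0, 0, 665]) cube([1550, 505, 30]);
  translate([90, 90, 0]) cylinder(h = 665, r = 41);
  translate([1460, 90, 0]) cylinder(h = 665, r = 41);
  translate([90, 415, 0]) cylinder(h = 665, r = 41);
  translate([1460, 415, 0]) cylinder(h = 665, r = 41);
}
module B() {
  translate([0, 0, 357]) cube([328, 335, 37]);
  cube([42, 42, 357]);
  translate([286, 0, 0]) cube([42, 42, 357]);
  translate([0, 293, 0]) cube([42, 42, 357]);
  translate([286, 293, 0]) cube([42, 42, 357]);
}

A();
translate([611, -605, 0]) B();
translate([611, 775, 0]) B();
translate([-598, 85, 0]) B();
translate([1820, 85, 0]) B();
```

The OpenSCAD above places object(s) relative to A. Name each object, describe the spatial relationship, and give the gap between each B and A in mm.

A is a table. B is a stool. Four stools sit around the table at the −y, +y, −x, +x sides. The gap between each stool and the table is 270 mm.

Each stool's nearest face is 270 mm from the table's bounding box.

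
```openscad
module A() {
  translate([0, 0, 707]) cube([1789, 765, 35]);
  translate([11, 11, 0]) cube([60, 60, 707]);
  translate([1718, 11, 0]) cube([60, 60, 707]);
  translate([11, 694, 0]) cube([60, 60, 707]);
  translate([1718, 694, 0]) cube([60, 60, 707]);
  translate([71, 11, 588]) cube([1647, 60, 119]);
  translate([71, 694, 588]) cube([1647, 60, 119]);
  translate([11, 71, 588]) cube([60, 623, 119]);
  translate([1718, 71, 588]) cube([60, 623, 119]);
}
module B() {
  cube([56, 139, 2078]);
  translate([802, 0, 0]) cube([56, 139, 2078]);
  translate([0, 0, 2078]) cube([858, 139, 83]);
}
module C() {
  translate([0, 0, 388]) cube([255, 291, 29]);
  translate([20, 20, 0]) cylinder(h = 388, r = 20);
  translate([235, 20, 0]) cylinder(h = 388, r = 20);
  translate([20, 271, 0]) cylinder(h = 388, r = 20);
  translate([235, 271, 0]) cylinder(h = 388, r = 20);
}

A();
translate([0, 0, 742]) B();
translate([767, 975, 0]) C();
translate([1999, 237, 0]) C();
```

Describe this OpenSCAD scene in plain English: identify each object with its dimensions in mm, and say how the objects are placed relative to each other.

A is a table with a 1789×765 mm rectangular top, 35 mm thick, top surface at z = 742 mm, supported by four 60×60 mm square legs, each inset 11 mm from the nearest pair of top edges, running from the floor. Four apron rails, 60 mm thick and 119 mm tall, run between adjacent legs with their top edges flush with the underside of the top and their outer faces flush with the legs' outer faces.

B is a rectangular door frame: two vertical jambs of 56×139 mm section, 2078 mm tall, with a clear opening 746 mm wide between their inner faces. A header 83 mm tall and 139 mm deep lies on top of the jambs and spans the full outside width.

C is a four-legged stool. The seat is a 255×291×29 mm slab whose top surface is at z = 417 mm; four round legs, each 40 mm in diameter, run from the floor (z = 0) to the underside of the seat, each leg's axis is inset half a diameter from the nearest pair of seat edges (so the leg's bounding box is flush with the corner).

The door frame is on top of the table. Two stools sit around the table at the +y, +x sides.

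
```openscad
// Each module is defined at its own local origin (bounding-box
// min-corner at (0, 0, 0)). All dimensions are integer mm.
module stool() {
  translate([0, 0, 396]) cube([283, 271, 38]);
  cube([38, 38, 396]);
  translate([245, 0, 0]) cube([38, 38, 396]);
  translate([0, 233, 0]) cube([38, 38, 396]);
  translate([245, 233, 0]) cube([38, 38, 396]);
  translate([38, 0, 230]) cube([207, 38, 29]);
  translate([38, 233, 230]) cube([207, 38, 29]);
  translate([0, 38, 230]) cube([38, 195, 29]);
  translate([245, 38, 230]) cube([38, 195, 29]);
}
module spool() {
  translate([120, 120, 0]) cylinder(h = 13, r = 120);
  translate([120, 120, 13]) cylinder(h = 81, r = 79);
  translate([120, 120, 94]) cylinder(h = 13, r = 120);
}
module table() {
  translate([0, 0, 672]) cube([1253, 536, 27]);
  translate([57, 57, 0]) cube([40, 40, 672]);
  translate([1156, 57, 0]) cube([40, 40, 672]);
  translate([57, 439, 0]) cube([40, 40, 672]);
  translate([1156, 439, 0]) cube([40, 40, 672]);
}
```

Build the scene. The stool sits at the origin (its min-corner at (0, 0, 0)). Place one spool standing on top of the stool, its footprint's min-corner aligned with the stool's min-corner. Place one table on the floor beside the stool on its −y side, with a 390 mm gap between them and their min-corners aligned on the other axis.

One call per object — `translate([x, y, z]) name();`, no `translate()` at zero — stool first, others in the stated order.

stool();
translate([0, 0, 434]) spool();
translate([0, -926, 0]) table();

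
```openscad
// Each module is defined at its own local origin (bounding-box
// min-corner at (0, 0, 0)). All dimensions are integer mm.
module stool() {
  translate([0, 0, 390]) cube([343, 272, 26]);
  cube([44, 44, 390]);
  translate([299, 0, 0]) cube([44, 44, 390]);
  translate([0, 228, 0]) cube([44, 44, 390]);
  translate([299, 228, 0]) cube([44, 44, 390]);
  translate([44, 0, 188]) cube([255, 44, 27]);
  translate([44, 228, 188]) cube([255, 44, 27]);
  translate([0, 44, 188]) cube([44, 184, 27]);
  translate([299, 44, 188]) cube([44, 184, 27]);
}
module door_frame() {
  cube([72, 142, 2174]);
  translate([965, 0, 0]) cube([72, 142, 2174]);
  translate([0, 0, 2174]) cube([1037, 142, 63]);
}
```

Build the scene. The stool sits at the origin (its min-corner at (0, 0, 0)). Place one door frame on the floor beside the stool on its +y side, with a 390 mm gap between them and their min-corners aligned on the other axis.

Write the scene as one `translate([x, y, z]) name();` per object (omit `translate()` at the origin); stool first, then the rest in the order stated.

stool();
translate([0, 662, 0]) door_frame();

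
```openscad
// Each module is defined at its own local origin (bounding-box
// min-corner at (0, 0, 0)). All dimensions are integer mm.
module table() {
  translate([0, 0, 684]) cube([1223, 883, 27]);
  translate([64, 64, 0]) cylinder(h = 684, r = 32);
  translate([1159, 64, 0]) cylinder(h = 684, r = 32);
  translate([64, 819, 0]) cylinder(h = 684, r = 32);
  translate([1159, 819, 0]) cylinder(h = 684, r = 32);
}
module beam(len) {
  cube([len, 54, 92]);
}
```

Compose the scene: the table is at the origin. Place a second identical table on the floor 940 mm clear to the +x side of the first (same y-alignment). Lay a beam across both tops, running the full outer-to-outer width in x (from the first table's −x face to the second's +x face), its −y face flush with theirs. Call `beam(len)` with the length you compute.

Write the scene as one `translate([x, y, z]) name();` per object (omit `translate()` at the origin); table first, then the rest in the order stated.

table();
translate([2163, 0, 0]) table();
translate([0, 0, 711]) beam(3386);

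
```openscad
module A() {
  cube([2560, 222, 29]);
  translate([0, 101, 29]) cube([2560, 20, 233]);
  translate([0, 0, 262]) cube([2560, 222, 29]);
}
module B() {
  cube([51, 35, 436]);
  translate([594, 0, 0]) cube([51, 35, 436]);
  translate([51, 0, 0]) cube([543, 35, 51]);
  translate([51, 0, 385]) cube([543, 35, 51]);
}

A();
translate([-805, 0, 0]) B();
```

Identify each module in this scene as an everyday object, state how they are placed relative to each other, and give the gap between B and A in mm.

A is an I-beam. B is a picture frame. The picture frame is on the floor beside the I-beam on its −x side. The gap between the picture frame and the I-beam is 160 mm.

The picture frame's nearest face is 160 mm from the I-beam's −x face.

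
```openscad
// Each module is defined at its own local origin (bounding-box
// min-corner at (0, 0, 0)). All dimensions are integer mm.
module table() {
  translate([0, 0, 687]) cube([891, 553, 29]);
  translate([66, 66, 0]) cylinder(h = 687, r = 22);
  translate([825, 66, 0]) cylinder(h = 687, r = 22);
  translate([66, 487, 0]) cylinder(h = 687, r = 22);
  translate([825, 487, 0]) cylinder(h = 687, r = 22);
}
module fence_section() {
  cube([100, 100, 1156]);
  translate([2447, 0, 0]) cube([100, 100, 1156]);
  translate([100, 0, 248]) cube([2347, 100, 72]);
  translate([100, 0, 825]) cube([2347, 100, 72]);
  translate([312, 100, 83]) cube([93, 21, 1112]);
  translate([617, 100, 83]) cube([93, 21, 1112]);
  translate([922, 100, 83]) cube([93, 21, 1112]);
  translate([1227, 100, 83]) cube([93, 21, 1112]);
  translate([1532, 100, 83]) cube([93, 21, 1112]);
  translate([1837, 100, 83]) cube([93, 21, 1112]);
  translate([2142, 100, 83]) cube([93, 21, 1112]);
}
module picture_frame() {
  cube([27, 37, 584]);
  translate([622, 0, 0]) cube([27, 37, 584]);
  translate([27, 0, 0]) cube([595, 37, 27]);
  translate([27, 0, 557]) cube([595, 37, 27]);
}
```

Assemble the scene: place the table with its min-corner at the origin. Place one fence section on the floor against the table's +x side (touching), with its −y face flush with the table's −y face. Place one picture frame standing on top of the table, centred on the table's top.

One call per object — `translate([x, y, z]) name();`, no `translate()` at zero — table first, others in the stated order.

table();
translate([891, 0, 0]) fence_section();
translate([121, 258, 716]) picture_frame();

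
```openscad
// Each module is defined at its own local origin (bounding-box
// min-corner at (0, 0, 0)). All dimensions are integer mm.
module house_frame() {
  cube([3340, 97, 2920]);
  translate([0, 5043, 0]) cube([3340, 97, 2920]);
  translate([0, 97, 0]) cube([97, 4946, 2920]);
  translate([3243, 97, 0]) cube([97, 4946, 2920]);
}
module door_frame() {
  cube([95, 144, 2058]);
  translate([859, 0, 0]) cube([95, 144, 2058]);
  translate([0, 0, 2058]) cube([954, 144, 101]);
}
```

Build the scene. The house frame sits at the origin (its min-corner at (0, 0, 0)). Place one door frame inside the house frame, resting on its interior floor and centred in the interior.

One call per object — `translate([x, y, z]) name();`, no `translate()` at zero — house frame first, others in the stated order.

house_frame();
translate([1193, 2498, 0]) door_frame();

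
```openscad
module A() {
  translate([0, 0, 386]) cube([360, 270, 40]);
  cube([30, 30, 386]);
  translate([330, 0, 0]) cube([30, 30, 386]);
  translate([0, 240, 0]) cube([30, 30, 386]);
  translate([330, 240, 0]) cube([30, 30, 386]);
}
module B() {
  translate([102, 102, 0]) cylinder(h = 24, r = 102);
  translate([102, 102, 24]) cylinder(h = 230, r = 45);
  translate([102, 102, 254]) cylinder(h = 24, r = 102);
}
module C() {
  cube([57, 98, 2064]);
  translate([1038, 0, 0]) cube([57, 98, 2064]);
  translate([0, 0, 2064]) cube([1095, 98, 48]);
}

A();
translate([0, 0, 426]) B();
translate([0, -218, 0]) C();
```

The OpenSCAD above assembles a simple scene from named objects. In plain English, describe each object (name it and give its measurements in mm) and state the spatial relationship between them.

A is a four-legged stool. The seat is 360×270 mm, 40 mm thick, top at z = 426 mm. It stands on four square legs, each 30×30 mm in cross-section, from z = 0 to the seat underside, each flush with a corner of the seat.

B is a spool: two coaxial disc flanges of radius 102 mm and thickness 24 mm, joined by a core cylinder of radius 45 mm and height 230 mm. The lower flange rests on z = 0 and the three cylinders share a vertical axis.

C is a door frame. The clear opening is 981 mm wide and 2064 mm high. Two 57 mm wide jambs, 98 mm deep, stand either side of the opening from the floor to the top of the opening. A 48 mm thick head sits across the top of both jambs, spanning the full outside width of the frame.

The spool is on top of the stool. The door frame is on the floor beside the stool on its −y side.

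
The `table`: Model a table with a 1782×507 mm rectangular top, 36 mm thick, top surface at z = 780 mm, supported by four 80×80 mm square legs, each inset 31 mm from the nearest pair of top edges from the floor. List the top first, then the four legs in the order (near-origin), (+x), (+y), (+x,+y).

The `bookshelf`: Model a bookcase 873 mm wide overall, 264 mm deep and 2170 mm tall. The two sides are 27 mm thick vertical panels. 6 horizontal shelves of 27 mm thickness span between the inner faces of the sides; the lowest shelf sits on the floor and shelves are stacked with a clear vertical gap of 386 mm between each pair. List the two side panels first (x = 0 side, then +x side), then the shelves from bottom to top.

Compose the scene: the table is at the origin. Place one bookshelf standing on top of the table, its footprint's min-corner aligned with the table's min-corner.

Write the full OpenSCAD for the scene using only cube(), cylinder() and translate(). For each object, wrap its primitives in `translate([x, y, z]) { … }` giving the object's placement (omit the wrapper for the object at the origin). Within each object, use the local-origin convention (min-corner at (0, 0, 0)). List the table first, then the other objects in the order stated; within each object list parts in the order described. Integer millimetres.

translate([0, 0, 744]) cube([1782, 507, 36]);
translate([31, 31, 0]) cube([80, 80, 744]);
translate([1671, 31, 0]) cube([80, 80, 744]);
translate([31, 396, 0]) cube([80, 80, 744]);
translate([1671, 396, 0]) cube([80, 80, 744]);
translate([0, 0, 780]) {
  cube([27, 264, 2170]);
  translate([846, 0, 0]) cube([27, 264, 2170]);
  translate([27, 0, 0]) cube([819, 264, 27]);
  translate([27, 0, 413]) cube([819, 264, 27]);
  translate([27, 0, 826]) cube([819, 264, 27]);
  translate([27, 0, 1239]) cube([819, 264, 27]);
  translate([27, 0, 1652]) cube([819, 264, 27]);
  translate([27, 0, 2065]) cube([819, 264, 27]);
}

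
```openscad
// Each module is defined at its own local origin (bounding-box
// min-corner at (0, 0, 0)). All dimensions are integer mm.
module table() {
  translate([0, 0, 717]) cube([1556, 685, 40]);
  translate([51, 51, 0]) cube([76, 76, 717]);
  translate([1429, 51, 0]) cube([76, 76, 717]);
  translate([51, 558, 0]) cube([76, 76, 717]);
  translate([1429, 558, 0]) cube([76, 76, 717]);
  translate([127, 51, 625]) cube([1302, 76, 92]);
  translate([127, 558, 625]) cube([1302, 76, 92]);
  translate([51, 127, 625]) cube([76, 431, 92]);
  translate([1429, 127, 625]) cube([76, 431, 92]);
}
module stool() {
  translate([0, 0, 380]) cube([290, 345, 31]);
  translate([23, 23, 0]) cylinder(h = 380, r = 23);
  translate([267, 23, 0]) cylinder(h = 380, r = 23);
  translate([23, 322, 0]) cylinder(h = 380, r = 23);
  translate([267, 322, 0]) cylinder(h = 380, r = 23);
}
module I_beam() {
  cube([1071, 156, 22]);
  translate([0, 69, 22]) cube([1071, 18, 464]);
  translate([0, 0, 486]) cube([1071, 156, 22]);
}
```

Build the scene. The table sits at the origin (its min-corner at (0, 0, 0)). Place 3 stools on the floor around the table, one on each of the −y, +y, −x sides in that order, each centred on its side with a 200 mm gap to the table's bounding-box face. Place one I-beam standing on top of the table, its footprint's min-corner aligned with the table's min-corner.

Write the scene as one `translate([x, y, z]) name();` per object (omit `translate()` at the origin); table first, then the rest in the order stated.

table();
translate([633, -545, 0]) stool();
translate([633, 885, 0]) stool();
translate([-490, 170, 0]) stool();
translate([0, 0, 757]) I_beam();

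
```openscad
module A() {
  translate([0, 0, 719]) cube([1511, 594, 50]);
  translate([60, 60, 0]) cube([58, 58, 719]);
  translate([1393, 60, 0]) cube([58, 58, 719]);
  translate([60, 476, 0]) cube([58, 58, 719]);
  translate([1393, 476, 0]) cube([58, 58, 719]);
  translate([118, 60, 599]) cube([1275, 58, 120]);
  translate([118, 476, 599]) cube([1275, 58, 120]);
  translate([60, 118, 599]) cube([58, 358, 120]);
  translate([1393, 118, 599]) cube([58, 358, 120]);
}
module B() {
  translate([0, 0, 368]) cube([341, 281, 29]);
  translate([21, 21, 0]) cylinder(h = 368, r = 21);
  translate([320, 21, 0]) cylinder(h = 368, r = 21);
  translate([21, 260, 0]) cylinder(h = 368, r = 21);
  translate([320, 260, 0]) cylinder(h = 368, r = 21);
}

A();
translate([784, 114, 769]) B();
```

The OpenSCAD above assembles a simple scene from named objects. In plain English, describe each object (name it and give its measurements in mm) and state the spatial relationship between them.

A is a table with a 1511×594 mm rectangular top, 50 mm thick, top surface at z = 769 mm, supported by four 58×58 mm square legs, each inset 60 mm from the nearest pair of top edges, running from the floor. Four apron rails, 58 mm thick and 120 mm tall, run between adjacent legs with their top edges flush with the underside of the top and their outer faces flush with the legs' outer faces.

B is a four-legged stool. The seat is a 341×281×29 mm slab whose top surface is at z = 397 mm; four round legs, each 42 mm in diameter, run from the floor (z = 0) to the underside of the seat, each leg's axis is inset half a diameter from the nearest pair of seat edges (so the leg's bounding box is flush with the corner).

The stool is on top of the table.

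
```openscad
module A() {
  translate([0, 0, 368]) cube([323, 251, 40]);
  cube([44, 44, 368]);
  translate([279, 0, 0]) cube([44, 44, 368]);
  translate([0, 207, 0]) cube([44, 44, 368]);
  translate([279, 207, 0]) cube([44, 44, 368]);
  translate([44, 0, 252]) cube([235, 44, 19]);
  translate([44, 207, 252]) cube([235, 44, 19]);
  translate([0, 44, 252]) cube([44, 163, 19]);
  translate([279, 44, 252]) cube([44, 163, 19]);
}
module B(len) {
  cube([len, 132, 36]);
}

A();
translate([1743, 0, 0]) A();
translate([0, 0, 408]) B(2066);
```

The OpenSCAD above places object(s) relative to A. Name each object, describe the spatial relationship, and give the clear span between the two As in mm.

A is a stool. B is a beam. A beam spans the tops of two stools. The clear span between the two stools is 1420 mm.

Second stool starts at x = 1743; first ends at x = 323; clear span = 1743 − 323 = 1420 mm.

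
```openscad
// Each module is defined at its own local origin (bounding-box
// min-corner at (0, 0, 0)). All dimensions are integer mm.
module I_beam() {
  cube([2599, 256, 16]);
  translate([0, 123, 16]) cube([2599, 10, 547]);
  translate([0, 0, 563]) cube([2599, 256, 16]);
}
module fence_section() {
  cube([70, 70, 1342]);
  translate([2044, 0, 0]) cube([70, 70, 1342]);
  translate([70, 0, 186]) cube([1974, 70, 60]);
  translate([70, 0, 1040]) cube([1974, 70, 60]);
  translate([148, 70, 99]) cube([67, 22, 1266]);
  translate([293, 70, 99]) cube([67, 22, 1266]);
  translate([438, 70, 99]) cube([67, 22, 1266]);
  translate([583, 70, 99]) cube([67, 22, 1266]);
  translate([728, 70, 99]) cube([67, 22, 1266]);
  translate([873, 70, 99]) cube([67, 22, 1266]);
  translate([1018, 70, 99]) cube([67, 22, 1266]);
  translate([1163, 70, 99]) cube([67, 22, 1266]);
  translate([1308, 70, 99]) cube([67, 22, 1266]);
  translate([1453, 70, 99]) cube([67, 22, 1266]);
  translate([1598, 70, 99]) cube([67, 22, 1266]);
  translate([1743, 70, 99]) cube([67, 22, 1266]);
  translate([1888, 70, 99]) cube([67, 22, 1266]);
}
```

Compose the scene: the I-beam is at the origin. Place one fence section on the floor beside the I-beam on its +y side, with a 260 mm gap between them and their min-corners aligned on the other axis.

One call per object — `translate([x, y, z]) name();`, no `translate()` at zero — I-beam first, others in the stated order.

I_beam();
translate([0, 516, 0]) fence_section();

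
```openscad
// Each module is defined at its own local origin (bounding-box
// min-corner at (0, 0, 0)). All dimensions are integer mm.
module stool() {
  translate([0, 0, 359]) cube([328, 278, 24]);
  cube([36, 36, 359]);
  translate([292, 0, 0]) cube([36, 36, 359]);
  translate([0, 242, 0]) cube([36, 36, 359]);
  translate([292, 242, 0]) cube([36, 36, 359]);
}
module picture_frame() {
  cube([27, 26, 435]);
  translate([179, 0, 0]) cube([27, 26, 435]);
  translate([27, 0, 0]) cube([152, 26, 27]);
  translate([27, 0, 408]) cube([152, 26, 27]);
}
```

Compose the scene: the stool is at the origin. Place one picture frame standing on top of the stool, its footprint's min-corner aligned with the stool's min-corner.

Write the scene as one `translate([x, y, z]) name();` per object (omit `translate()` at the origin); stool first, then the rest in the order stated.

stool();
translate([0, 0, 383]) picture_frame();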